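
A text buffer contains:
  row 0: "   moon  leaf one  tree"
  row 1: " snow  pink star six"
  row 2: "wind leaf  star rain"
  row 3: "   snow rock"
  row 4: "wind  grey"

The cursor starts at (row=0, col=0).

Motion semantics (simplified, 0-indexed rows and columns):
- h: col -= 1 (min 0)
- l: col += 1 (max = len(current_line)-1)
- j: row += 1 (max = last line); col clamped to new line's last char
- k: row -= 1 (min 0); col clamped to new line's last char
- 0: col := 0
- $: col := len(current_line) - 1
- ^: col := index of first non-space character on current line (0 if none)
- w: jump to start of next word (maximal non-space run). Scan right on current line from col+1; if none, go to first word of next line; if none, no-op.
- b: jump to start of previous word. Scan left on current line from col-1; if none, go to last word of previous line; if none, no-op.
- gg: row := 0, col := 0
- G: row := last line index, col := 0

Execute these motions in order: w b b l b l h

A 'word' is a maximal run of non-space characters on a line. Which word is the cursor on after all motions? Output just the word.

Answer: moon

Derivation:
After 1 (w): row=0 col=3 char='m'
After 2 (b): row=0 col=3 char='m'
After 3 (b): row=0 col=3 char='m'
After 4 (l): row=0 col=4 char='o'
After 5 (b): row=0 col=3 char='m'
After 6 (l): row=0 col=4 char='o'
After 7 (h): row=0 col=3 char='m'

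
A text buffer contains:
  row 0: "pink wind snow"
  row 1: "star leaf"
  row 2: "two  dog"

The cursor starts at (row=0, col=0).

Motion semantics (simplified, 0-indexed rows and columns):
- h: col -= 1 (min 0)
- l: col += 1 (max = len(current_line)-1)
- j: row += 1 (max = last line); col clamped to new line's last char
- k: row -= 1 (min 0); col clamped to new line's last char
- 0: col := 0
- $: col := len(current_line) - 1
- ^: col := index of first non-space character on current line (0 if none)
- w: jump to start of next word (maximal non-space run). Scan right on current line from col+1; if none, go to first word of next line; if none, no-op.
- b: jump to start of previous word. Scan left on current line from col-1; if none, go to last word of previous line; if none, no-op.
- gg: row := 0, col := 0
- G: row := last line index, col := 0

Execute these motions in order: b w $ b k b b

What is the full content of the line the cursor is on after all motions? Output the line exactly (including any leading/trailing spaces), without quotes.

After 1 (b): row=0 col=0 char='p'
After 2 (w): row=0 col=5 char='w'
After 3 ($): row=0 col=13 char='w'
After 4 (b): row=0 col=10 char='s'
After 5 (k): row=0 col=10 char='s'
After 6 (b): row=0 col=5 char='w'
After 7 (b): row=0 col=0 char='p'

Answer: pink wind snow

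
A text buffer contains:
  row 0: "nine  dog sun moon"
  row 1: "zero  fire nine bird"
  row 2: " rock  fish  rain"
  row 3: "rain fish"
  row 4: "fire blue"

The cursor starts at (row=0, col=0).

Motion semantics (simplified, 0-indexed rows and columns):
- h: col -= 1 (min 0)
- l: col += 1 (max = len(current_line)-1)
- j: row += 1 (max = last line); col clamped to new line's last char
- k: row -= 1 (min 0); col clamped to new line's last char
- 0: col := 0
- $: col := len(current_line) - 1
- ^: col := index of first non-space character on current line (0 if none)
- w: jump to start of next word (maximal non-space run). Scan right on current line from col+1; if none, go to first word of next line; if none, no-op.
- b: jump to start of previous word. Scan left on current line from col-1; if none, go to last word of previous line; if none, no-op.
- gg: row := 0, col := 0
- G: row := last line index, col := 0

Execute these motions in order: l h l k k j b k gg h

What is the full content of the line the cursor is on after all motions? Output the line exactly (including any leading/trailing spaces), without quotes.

After 1 (l): row=0 col=1 char='i'
After 2 (h): row=0 col=0 char='n'
After 3 (l): row=0 col=1 char='i'
After 4 (k): row=0 col=1 char='i'
After 5 (k): row=0 col=1 char='i'
After 6 (j): row=1 col=1 char='e'
After 7 (b): row=1 col=0 char='z'
After 8 (k): row=0 col=0 char='n'
After 9 (gg): row=0 col=0 char='n'
After 10 (h): row=0 col=0 char='n'

Answer: nine  dog sun moon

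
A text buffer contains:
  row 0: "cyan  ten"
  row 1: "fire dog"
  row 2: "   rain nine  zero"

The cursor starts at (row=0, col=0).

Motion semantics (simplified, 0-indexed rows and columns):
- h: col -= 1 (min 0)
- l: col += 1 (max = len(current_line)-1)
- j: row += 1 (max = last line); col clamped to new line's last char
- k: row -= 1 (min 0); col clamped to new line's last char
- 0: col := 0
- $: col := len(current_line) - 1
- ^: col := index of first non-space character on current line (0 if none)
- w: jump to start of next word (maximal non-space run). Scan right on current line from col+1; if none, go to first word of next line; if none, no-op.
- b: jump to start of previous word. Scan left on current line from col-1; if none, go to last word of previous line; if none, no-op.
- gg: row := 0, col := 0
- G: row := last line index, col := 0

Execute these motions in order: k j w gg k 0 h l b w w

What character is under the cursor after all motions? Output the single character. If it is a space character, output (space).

After 1 (k): row=0 col=0 char='c'
After 2 (j): row=1 col=0 char='f'
After 3 (w): row=1 col=5 char='d'
After 4 (gg): row=0 col=0 char='c'
After 5 (k): row=0 col=0 char='c'
After 6 (0): row=0 col=0 char='c'
After 7 (h): row=0 col=0 char='c'
After 8 (l): row=0 col=1 char='y'
After 9 (b): row=0 col=0 char='c'
After 10 (w): row=0 col=6 char='t'
After 11 (w): row=1 col=0 char='f'

Answer: f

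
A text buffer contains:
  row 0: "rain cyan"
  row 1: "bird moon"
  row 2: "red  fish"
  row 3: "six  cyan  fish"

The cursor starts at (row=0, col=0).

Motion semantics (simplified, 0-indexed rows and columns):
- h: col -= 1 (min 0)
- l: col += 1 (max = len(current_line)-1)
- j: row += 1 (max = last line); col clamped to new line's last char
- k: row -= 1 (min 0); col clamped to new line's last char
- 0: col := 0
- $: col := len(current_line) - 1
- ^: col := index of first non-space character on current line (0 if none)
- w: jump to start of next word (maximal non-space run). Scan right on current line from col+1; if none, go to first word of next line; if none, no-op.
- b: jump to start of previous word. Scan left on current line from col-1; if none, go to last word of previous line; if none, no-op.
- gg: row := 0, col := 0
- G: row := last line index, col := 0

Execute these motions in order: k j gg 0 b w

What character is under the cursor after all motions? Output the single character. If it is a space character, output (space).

Answer: c

Derivation:
After 1 (k): row=0 col=0 char='r'
After 2 (j): row=1 col=0 char='b'
After 3 (gg): row=0 col=0 char='r'
After 4 (0): row=0 col=0 char='r'
After 5 (b): row=0 col=0 char='r'
After 6 (w): row=0 col=5 char='c'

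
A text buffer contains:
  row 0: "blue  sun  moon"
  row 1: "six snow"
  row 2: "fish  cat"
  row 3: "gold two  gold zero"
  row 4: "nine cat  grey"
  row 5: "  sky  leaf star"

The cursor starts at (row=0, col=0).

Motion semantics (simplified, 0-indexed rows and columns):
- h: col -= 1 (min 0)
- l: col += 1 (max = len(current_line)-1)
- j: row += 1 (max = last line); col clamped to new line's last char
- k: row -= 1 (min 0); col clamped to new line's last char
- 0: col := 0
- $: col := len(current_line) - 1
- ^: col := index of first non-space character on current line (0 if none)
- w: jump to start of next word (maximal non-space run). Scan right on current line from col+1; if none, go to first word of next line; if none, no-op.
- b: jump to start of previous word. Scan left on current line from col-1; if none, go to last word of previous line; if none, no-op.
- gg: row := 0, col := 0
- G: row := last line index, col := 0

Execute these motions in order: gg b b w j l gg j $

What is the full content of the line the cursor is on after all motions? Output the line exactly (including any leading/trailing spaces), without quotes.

Answer: six snow

Derivation:
After 1 (gg): row=0 col=0 char='b'
After 2 (b): row=0 col=0 char='b'
After 3 (b): row=0 col=0 char='b'
After 4 (w): row=0 col=6 char='s'
After 5 (j): row=1 col=6 char='o'
After 6 (l): row=1 col=7 char='w'
After 7 (gg): row=0 col=0 char='b'
After 8 (j): row=1 col=0 char='s'
After 9 ($): row=1 col=7 char='w'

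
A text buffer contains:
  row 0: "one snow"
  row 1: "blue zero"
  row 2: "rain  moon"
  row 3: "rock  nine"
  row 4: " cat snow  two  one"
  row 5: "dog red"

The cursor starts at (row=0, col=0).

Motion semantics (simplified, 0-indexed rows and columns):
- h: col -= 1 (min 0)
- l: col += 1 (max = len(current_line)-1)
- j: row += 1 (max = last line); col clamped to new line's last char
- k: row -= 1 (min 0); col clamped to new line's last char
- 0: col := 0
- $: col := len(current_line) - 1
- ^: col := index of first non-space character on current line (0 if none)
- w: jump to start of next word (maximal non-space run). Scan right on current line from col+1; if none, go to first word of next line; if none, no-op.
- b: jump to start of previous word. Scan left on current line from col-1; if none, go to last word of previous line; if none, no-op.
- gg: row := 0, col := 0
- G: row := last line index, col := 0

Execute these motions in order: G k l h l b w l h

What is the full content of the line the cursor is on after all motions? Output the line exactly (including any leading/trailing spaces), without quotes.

Answer:  cat snow  two  one

Derivation:
After 1 (G): row=5 col=0 char='d'
After 2 (k): row=4 col=0 char='_'
After 3 (l): row=4 col=1 char='c'
After 4 (h): row=4 col=0 char='_'
After 5 (l): row=4 col=1 char='c'
After 6 (b): row=3 col=6 char='n'
After 7 (w): row=4 col=1 char='c'
After 8 (l): row=4 col=2 char='a'
After 9 (h): row=4 col=1 char='c'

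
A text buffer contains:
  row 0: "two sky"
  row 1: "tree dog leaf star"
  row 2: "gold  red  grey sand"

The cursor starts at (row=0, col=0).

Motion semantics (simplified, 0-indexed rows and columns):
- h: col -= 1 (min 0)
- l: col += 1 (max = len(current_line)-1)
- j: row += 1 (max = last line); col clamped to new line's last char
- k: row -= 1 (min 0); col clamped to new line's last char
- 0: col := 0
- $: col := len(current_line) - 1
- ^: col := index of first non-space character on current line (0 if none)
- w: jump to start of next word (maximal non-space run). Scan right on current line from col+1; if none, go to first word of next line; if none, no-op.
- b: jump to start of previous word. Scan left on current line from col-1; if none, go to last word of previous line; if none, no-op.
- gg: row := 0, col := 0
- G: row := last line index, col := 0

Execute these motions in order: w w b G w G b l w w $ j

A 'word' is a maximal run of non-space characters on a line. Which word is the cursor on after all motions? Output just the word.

Answer: sand

Derivation:
After 1 (w): row=0 col=4 char='s'
After 2 (w): row=1 col=0 char='t'
After 3 (b): row=0 col=4 char='s'
After 4 (G): row=2 col=0 char='g'
After 5 (w): row=2 col=6 char='r'
After 6 (G): row=2 col=0 char='g'
After 7 (b): row=1 col=14 char='s'
After 8 (l): row=1 col=15 char='t'
After 9 (w): row=2 col=0 char='g'
After 10 (w): row=2 col=6 char='r'
After 11 ($): row=2 col=19 char='d'
After 12 (j): row=2 col=19 char='d'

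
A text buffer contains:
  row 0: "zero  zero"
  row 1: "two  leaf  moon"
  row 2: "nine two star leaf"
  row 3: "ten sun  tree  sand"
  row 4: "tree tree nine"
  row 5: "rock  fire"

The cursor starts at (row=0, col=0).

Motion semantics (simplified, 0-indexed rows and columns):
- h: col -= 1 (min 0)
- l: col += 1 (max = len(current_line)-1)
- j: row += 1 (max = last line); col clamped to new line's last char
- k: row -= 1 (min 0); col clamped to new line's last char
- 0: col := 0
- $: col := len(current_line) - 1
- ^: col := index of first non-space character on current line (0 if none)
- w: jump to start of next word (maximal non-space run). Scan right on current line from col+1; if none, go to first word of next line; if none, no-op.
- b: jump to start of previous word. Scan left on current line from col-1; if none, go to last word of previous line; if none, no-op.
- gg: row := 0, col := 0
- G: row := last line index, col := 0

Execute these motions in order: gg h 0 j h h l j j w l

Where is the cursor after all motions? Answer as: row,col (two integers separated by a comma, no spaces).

After 1 (gg): row=0 col=0 char='z'
After 2 (h): row=0 col=0 char='z'
After 3 (0): row=0 col=0 char='z'
After 4 (j): row=1 col=0 char='t'
After 5 (h): row=1 col=0 char='t'
After 6 (h): row=1 col=0 char='t'
After 7 (l): row=1 col=1 char='w'
After 8 (j): row=2 col=1 char='i'
After 9 (j): row=3 col=1 char='e'
After 10 (w): row=3 col=4 char='s'
After 11 (l): row=3 col=5 char='u'

Answer: 3,5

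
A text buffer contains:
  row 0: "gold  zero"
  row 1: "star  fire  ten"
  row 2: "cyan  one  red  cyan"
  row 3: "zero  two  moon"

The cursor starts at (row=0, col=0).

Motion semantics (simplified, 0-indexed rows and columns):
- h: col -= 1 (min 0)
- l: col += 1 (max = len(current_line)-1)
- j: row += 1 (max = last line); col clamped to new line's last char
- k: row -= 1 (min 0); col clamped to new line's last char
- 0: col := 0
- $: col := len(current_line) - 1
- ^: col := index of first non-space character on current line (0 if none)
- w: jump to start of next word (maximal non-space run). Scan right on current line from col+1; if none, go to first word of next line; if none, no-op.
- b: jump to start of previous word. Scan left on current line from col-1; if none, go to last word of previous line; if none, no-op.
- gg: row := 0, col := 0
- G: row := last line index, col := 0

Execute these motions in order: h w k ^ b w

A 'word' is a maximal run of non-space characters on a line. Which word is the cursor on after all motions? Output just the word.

Answer: zero

Derivation:
After 1 (h): row=0 col=0 char='g'
After 2 (w): row=0 col=6 char='z'
After 3 (k): row=0 col=6 char='z'
After 4 (^): row=0 col=0 char='g'
After 5 (b): row=0 col=0 char='g'
After 6 (w): row=0 col=6 char='z'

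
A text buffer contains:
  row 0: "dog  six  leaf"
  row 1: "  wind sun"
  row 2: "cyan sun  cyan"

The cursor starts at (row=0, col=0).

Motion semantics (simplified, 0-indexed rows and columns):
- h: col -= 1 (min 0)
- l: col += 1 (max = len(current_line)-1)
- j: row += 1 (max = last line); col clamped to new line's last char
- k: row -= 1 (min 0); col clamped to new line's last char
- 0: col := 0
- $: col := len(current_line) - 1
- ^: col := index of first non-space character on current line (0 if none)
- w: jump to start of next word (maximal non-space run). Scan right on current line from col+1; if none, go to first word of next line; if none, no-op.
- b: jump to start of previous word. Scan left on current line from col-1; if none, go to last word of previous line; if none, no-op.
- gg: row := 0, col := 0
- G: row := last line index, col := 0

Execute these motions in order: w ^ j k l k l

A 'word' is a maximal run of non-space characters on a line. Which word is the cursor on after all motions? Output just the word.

Answer: dog

Derivation:
After 1 (w): row=0 col=5 char='s'
After 2 (^): row=0 col=0 char='d'
After 3 (j): row=1 col=0 char='_'
After 4 (k): row=0 col=0 char='d'
After 5 (l): row=0 col=1 char='o'
After 6 (k): row=0 col=1 char='o'
After 7 (l): row=0 col=2 char='g'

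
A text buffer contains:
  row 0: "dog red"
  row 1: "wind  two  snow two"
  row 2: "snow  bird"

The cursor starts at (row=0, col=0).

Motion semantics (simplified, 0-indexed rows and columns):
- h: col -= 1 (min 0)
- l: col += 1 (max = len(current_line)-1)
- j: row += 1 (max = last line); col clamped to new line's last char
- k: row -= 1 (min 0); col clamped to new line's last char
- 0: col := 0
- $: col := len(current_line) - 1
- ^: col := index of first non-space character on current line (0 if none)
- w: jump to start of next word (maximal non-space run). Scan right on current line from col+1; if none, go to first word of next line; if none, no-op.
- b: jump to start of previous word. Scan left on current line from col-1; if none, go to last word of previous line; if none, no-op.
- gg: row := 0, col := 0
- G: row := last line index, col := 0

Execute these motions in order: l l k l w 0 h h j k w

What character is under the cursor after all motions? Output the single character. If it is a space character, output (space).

After 1 (l): row=0 col=1 char='o'
After 2 (l): row=0 col=2 char='g'
After 3 (k): row=0 col=2 char='g'
After 4 (l): row=0 col=3 char='_'
After 5 (w): row=0 col=4 char='r'
After 6 (0): row=0 col=0 char='d'
After 7 (h): row=0 col=0 char='d'
After 8 (h): row=0 col=0 char='d'
After 9 (j): row=1 col=0 char='w'
After 10 (k): row=0 col=0 char='d'
After 11 (w): row=0 col=4 char='r'

Answer: r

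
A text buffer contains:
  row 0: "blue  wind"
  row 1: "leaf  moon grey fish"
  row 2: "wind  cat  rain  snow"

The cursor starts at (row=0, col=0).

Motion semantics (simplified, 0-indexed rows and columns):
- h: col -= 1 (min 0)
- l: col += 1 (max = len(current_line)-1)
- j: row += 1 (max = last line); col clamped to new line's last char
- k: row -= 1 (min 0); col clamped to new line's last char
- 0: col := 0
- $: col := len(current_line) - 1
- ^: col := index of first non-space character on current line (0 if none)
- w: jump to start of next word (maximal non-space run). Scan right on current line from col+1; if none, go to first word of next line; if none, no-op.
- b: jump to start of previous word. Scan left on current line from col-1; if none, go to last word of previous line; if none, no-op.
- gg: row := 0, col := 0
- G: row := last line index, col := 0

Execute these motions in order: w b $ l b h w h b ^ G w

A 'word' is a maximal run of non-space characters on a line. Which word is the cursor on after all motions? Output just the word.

After 1 (w): row=0 col=6 char='w'
After 2 (b): row=0 col=0 char='b'
After 3 ($): row=0 col=9 char='d'
After 4 (l): row=0 col=9 char='d'
After 5 (b): row=0 col=6 char='w'
After 6 (h): row=0 col=5 char='_'
After 7 (w): row=0 col=6 char='w'
After 8 (h): row=0 col=5 char='_'
After 9 (b): row=0 col=0 char='b'
After 10 (^): row=0 col=0 char='b'
After 11 (G): row=2 col=0 char='w'
After 12 (w): row=2 col=6 char='c'

Answer: cat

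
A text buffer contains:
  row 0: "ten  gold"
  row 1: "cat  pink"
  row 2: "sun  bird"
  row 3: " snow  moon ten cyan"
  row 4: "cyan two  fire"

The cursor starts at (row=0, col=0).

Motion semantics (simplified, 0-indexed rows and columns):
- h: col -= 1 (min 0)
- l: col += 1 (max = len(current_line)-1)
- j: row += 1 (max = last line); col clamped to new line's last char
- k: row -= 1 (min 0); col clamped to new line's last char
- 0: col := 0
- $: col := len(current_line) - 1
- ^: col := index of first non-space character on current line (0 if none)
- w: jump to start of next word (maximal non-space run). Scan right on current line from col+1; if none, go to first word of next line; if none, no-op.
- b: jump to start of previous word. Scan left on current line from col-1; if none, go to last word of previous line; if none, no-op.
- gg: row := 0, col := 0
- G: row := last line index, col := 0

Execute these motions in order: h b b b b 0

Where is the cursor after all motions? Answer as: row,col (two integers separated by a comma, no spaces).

After 1 (h): row=0 col=0 char='t'
After 2 (b): row=0 col=0 char='t'
After 3 (b): row=0 col=0 char='t'
After 4 (b): row=0 col=0 char='t'
After 5 (b): row=0 col=0 char='t'
After 6 (0): row=0 col=0 char='t'

Answer: 0,0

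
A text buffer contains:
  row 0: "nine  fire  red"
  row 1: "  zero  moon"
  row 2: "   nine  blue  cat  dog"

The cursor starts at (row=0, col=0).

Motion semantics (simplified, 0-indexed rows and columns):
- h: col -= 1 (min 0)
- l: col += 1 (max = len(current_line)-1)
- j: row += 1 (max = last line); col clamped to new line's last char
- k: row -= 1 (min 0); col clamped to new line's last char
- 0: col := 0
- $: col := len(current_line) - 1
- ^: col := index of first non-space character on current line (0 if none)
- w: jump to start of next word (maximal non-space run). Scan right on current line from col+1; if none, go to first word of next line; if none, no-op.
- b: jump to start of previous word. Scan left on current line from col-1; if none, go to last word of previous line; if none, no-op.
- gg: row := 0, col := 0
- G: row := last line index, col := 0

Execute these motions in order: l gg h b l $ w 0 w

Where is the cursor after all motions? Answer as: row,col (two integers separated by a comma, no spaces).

After 1 (l): row=0 col=1 char='i'
After 2 (gg): row=0 col=0 char='n'
After 3 (h): row=0 col=0 char='n'
After 4 (b): row=0 col=0 char='n'
After 5 (l): row=0 col=1 char='i'
After 6 ($): row=0 col=14 char='d'
After 7 (w): row=1 col=2 char='z'
After 8 (0): row=1 col=0 char='_'
After 9 (w): row=1 col=2 char='z'

Answer: 1,2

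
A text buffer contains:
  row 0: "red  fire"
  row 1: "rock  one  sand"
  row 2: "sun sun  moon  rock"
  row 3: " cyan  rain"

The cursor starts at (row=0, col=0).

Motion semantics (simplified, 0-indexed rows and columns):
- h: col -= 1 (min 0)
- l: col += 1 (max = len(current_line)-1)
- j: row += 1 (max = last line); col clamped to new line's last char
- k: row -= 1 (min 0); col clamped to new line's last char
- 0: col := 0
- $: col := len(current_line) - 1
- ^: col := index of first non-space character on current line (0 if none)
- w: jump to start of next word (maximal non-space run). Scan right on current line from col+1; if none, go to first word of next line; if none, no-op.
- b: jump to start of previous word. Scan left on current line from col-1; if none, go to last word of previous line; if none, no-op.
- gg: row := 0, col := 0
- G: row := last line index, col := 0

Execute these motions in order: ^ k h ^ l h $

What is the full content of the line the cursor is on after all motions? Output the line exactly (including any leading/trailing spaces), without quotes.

After 1 (^): row=0 col=0 char='r'
After 2 (k): row=0 col=0 char='r'
After 3 (h): row=0 col=0 char='r'
After 4 (^): row=0 col=0 char='r'
After 5 (l): row=0 col=1 char='e'
After 6 (h): row=0 col=0 char='r'
After 7 ($): row=0 col=8 char='e'

Answer: red  fire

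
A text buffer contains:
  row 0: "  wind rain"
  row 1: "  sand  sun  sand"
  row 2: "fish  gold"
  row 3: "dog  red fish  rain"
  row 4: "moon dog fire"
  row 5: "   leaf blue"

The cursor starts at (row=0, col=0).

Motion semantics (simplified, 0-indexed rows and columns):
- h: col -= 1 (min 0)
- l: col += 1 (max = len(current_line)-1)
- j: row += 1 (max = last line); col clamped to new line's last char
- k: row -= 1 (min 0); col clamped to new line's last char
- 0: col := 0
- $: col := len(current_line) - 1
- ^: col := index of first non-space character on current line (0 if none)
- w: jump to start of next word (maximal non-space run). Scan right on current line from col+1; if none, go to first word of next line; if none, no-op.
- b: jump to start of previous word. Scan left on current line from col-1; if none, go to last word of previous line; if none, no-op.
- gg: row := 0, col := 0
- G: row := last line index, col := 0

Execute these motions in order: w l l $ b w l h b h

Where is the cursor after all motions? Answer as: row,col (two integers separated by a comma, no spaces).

Answer: 0,6

Derivation:
After 1 (w): row=0 col=2 char='w'
After 2 (l): row=0 col=3 char='i'
After 3 (l): row=0 col=4 char='n'
After 4 ($): row=0 col=10 char='n'
After 5 (b): row=0 col=7 char='r'
After 6 (w): row=1 col=2 char='s'
After 7 (l): row=1 col=3 char='a'
After 8 (h): row=1 col=2 char='s'
After 9 (b): row=0 col=7 char='r'
After 10 (h): row=0 col=6 char='_'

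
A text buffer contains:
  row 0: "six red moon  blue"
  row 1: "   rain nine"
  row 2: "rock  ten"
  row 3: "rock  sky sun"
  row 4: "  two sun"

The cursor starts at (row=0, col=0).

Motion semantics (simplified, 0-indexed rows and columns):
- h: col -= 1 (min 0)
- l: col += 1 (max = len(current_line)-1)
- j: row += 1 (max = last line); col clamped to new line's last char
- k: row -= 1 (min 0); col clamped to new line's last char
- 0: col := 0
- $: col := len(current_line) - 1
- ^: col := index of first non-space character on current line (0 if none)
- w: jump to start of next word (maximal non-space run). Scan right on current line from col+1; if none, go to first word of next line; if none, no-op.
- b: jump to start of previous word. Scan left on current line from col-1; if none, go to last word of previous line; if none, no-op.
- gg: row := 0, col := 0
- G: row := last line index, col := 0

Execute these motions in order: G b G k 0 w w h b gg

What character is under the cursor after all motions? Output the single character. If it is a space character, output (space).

After 1 (G): row=4 col=0 char='_'
After 2 (b): row=3 col=10 char='s'
After 3 (G): row=4 col=0 char='_'
After 4 (k): row=3 col=0 char='r'
After 5 (0): row=3 col=0 char='r'
After 6 (w): row=3 col=6 char='s'
After 7 (w): row=3 col=10 char='s'
After 8 (h): row=3 col=9 char='_'
After 9 (b): row=3 col=6 char='s'
After 10 (gg): row=0 col=0 char='s'

Answer: s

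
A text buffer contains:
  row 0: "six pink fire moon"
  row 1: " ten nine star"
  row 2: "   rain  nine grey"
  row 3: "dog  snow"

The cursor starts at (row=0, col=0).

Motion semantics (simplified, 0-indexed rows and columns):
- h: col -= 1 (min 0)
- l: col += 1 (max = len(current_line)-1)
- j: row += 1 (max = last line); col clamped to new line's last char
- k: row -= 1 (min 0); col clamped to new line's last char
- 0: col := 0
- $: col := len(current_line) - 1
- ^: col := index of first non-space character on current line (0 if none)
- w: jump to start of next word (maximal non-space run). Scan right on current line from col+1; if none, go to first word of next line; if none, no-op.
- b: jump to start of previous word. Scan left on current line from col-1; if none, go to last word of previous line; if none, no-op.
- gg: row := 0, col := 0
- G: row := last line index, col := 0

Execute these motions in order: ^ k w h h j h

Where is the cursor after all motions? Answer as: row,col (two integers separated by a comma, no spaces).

After 1 (^): row=0 col=0 char='s'
After 2 (k): row=0 col=0 char='s'
After 3 (w): row=0 col=4 char='p'
After 4 (h): row=0 col=3 char='_'
After 5 (h): row=0 col=2 char='x'
After 6 (j): row=1 col=2 char='e'
After 7 (h): row=1 col=1 char='t'

Answer: 1,1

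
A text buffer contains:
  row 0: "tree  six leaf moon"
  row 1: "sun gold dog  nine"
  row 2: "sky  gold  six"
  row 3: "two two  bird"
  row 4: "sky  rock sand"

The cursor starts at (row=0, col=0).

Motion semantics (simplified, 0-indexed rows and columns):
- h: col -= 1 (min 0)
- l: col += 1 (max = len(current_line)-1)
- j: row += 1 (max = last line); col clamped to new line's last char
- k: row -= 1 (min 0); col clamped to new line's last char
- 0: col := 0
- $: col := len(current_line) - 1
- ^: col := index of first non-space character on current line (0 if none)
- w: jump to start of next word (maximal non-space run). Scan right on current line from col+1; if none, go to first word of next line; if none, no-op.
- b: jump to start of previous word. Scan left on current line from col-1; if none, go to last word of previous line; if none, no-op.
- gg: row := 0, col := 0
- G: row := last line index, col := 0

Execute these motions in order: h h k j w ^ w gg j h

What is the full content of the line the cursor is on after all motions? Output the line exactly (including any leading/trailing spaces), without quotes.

After 1 (h): row=0 col=0 char='t'
After 2 (h): row=0 col=0 char='t'
After 3 (k): row=0 col=0 char='t'
After 4 (j): row=1 col=0 char='s'
After 5 (w): row=1 col=4 char='g'
After 6 (^): row=1 col=0 char='s'
After 7 (w): row=1 col=4 char='g'
After 8 (gg): row=0 col=0 char='t'
After 9 (j): row=1 col=0 char='s'
After 10 (h): row=1 col=0 char='s'

Answer: sun gold dog  nine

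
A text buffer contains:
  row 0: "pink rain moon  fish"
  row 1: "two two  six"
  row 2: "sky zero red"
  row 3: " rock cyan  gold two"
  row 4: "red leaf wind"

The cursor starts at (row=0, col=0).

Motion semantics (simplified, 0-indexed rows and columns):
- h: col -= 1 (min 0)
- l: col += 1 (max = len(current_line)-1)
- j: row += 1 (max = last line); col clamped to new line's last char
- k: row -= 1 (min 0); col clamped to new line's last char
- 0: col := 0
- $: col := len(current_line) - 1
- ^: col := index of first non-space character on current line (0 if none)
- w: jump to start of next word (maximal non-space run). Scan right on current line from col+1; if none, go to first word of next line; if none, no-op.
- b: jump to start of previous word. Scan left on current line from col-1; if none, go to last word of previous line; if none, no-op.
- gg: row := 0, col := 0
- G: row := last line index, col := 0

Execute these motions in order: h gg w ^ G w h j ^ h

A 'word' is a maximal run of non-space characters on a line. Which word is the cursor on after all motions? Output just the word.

After 1 (h): row=0 col=0 char='p'
After 2 (gg): row=0 col=0 char='p'
After 3 (w): row=0 col=5 char='r'
After 4 (^): row=0 col=0 char='p'
After 5 (G): row=4 col=0 char='r'
After 6 (w): row=4 col=4 char='l'
After 7 (h): row=4 col=3 char='_'
After 8 (j): row=4 col=3 char='_'
After 9 (^): row=4 col=0 char='r'
After 10 (h): row=4 col=0 char='r'

Answer: red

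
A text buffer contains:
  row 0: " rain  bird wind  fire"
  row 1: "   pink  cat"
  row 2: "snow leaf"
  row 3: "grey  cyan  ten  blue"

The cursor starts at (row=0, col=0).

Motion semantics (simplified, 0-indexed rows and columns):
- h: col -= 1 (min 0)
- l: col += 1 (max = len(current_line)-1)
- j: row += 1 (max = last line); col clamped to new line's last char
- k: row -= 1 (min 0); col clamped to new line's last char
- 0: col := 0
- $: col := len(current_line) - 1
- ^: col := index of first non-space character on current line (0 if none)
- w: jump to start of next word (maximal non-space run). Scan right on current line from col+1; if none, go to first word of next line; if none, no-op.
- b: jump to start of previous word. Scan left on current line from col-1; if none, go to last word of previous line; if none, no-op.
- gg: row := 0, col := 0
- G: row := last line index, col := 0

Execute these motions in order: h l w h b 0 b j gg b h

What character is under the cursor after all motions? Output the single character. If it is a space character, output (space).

Answer: (space)

Derivation:
After 1 (h): row=0 col=0 char='_'
After 2 (l): row=0 col=1 char='r'
After 3 (w): row=0 col=7 char='b'
After 4 (h): row=0 col=6 char='_'
After 5 (b): row=0 col=1 char='r'
After 6 (0): row=0 col=0 char='_'
After 7 (b): row=0 col=0 char='_'
After 8 (j): row=1 col=0 char='_'
After 9 (gg): row=0 col=0 char='_'
After 10 (b): row=0 col=0 char='_'
After 11 (h): row=0 col=0 char='_'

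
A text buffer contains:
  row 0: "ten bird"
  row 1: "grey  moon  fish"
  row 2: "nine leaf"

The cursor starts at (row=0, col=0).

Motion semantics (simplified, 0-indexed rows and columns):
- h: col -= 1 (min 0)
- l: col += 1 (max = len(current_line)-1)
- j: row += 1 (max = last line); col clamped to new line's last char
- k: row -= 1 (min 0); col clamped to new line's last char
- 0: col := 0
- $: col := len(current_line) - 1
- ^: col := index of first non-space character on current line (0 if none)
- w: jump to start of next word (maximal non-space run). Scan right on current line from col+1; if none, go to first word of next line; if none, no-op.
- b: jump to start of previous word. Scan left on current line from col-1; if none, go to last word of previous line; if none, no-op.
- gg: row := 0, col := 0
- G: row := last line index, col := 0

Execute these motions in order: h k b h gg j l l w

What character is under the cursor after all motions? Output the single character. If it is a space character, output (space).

Answer: m

Derivation:
After 1 (h): row=0 col=0 char='t'
After 2 (k): row=0 col=0 char='t'
After 3 (b): row=0 col=0 char='t'
After 4 (h): row=0 col=0 char='t'
After 5 (gg): row=0 col=0 char='t'
After 6 (j): row=1 col=0 char='g'
After 7 (l): row=1 col=1 char='r'
After 8 (l): row=1 col=2 char='e'
After 9 (w): row=1 col=6 char='m'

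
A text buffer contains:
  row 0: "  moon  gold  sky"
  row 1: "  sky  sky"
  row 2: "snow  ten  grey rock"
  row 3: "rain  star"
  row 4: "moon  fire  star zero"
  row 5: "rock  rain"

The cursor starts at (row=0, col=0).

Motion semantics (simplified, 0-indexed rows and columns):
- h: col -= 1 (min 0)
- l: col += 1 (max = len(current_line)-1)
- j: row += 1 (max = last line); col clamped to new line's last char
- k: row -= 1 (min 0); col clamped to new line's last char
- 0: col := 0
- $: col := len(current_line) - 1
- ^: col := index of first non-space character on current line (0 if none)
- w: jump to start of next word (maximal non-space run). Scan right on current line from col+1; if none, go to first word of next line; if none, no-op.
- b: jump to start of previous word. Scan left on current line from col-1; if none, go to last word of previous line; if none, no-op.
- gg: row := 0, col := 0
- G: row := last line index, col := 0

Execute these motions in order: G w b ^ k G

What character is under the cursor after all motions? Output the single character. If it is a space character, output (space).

Answer: r

Derivation:
After 1 (G): row=5 col=0 char='r'
After 2 (w): row=5 col=6 char='r'
After 3 (b): row=5 col=0 char='r'
After 4 (^): row=5 col=0 char='r'
After 5 (k): row=4 col=0 char='m'
After 6 (G): row=5 col=0 char='r'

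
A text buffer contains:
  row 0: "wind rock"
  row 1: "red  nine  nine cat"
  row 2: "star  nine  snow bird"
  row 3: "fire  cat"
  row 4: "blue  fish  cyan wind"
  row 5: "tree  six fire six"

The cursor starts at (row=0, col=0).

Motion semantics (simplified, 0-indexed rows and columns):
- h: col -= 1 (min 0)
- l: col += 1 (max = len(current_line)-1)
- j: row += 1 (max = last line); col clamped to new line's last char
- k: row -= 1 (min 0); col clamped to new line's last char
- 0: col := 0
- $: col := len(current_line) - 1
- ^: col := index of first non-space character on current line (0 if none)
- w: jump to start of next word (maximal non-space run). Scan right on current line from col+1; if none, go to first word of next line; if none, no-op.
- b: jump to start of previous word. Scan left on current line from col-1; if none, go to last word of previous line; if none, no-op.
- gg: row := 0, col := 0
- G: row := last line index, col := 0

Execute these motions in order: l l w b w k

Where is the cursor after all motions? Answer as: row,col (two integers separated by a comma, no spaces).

Answer: 0,5

Derivation:
After 1 (l): row=0 col=1 char='i'
After 2 (l): row=0 col=2 char='n'
After 3 (w): row=0 col=5 char='r'
After 4 (b): row=0 col=0 char='w'
After 5 (w): row=0 col=5 char='r'
After 6 (k): row=0 col=5 char='r'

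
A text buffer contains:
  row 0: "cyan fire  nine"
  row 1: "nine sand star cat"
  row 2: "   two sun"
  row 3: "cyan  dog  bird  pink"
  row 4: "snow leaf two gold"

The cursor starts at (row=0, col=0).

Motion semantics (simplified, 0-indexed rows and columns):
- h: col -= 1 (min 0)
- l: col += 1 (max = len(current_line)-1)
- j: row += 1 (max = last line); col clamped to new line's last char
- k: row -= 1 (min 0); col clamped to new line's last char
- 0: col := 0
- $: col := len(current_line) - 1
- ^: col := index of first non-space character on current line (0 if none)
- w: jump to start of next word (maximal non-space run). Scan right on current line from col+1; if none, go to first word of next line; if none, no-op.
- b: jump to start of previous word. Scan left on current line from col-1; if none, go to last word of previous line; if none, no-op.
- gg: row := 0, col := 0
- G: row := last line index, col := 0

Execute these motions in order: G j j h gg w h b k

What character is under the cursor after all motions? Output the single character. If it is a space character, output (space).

Answer: c

Derivation:
After 1 (G): row=4 col=0 char='s'
After 2 (j): row=4 col=0 char='s'
After 3 (j): row=4 col=0 char='s'
After 4 (h): row=4 col=0 char='s'
After 5 (gg): row=0 col=0 char='c'
After 6 (w): row=0 col=5 char='f'
After 7 (h): row=0 col=4 char='_'
After 8 (b): row=0 col=0 char='c'
After 9 (k): row=0 col=0 char='c'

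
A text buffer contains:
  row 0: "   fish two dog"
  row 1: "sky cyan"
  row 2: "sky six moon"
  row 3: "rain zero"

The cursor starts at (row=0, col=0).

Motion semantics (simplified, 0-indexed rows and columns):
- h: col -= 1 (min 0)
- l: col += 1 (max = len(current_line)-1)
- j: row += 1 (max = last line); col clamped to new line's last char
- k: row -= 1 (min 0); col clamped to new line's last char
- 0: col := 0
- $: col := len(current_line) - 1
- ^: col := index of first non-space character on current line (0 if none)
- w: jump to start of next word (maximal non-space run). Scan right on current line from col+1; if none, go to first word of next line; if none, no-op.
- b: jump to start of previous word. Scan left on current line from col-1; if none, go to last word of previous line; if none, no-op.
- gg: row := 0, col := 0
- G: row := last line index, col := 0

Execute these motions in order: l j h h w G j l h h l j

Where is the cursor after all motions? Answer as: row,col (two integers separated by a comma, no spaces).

After 1 (l): row=0 col=1 char='_'
After 2 (j): row=1 col=1 char='k'
After 3 (h): row=1 col=0 char='s'
After 4 (h): row=1 col=0 char='s'
After 5 (w): row=1 col=4 char='c'
After 6 (G): row=3 col=0 char='r'
After 7 (j): row=3 col=0 char='r'
After 8 (l): row=3 col=1 char='a'
After 9 (h): row=3 col=0 char='r'
After 10 (h): row=3 col=0 char='r'
After 11 (l): row=3 col=1 char='a'
After 12 (j): row=3 col=1 char='a'

Answer: 3,1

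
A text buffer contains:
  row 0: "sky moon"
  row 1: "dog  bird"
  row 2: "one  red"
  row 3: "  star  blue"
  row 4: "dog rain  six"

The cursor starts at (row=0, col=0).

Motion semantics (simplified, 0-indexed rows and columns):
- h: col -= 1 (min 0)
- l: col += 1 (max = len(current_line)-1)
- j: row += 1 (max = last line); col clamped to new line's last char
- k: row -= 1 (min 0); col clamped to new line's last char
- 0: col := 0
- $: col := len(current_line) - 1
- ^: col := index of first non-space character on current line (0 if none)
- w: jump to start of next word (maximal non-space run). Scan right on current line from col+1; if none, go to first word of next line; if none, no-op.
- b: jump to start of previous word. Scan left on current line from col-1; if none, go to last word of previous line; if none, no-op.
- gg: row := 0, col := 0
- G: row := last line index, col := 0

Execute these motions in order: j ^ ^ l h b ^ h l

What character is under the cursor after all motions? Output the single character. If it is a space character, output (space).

Answer: k

Derivation:
After 1 (j): row=1 col=0 char='d'
After 2 (^): row=1 col=0 char='d'
After 3 (^): row=1 col=0 char='d'
After 4 (l): row=1 col=1 char='o'
After 5 (h): row=1 col=0 char='d'
After 6 (b): row=0 col=4 char='m'
After 7 (^): row=0 col=0 char='s'
After 8 (h): row=0 col=0 char='s'
After 9 (l): row=0 col=1 char='k'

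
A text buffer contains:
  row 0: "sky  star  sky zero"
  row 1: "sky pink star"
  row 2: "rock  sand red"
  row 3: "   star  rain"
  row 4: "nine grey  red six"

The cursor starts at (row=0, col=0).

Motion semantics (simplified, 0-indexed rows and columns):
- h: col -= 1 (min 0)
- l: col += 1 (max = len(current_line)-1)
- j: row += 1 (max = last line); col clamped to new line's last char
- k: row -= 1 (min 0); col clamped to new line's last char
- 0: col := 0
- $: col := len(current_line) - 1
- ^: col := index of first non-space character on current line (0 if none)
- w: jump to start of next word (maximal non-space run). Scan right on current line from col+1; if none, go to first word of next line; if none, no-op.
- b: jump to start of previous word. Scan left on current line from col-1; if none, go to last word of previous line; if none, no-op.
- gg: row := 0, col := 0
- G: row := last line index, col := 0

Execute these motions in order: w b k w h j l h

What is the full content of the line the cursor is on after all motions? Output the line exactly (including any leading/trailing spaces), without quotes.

After 1 (w): row=0 col=5 char='s'
After 2 (b): row=0 col=0 char='s'
After 3 (k): row=0 col=0 char='s'
After 4 (w): row=0 col=5 char='s'
After 5 (h): row=0 col=4 char='_'
After 6 (j): row=1 col=4 char='p'
After 7 (l): row=1 col=5 char='i'
After 8 (h): row=1 col=4 char='p'

Answer: sky pink star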